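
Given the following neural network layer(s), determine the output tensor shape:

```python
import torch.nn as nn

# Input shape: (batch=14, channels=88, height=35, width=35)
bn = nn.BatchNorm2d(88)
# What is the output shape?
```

Input: (14, 88, 35, 35) -> Output: (14, 88, 35, 35)

Answer: (14, 88, 35, 35)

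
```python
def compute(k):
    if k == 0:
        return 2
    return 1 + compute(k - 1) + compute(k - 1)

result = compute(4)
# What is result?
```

compute(k) = 1 + 2·compute(k-1), compute(0)=2. Closed form: (2+1)·2^4 - 1 = 47.

Answer: 47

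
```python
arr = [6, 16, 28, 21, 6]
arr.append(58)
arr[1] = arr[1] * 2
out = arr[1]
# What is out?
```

Trace:
`arr = [6, 16, 28, 21, 6]` → arr = [6, 16, 28, 21, 6]
`arr.append(58)` → arr = [6, 16, 28, 21, 6, 58]
`arr[1] = arr[1] * 2` → arr = [6, 32, 28, 21, 6, 58]
`out = arr[1]` → out = 32
So out = 32

Answer: 32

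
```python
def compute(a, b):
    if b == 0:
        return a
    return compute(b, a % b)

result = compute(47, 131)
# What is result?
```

compute(47, 131) -> compute(131, 47) -> compute(47, 37) -> compute(37, 10) -> compute(10, 7) -> compute(7, 3) -> compute(3, 1) -> compute(1, 0) -> 1

Answer: 1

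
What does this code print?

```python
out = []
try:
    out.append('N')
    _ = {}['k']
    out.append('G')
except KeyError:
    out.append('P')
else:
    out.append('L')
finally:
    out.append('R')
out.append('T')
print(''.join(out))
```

Execution trace: 'N' (try body) → 'P' (except KeyError) → 'R' (finally) → 'T' (after the try/except). Output: NPRT

Answer: NPRT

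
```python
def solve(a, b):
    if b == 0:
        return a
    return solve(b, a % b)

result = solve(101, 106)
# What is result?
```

solve(101, 106) -> solve(106, 101) -> solve(101, 5) -> solve(5, 1) -> solve(1, 0) -> 1

Answer: 1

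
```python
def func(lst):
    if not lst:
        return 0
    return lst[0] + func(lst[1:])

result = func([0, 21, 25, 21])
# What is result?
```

0 + 21 + 25 + 21 + 0 = 67

Answer: 67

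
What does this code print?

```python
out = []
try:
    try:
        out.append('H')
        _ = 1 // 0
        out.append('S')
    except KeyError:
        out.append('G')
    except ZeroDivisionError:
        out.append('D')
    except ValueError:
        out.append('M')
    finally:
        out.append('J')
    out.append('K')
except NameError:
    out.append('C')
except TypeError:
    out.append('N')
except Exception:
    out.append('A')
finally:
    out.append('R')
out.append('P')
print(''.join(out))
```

Execution trace: 'H' (inner try body) → 'D' (inner except ZeroDivisionError) → 'J' (inner finally) → 'K' (try body, no exception) → 'R' (finally) → 'P' (after the try/except). Output: HDJKRP

Answer: HDJKRP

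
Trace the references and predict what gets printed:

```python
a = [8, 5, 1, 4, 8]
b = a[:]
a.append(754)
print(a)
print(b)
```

Key concept: slice [:] creates copy.
Step by step:
`a = [8, 5, 1, 4, 8]` → a = [8, 5, 1, 4, 8]
`b = a[:]` → b = [8, 5, 1, 4, 8]
`a.append(754)` → a = [8, 5, 1, 4, 8, 754]
`print(a)` → prints [8, 5, 1, 4, 8, 754]
`print(b)` → prints [8, 5, 1, 4, 8]

Answer:
[8, 5, 1, 4, 8, 754]
[8, 5, 1, 4, 8]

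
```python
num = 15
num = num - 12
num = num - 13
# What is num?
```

Trace:
`num = 15` → num = 15
`num = num - 12` → num = 3
`num = num - 13` → num = -10
So num = -10

Answer: -10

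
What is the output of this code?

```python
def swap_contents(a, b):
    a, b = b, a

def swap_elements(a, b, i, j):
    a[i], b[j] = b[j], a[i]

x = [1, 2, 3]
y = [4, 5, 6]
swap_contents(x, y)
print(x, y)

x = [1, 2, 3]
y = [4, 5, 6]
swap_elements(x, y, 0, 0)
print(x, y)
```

Key concept: parameter rebinding vs mutation.
Step by step:
`x = [1, 2, 3]` → x = [1, 2, 3]
`y = [4, 5, 6]` → y = [4, 5, 6]
`swap_contents(x, y)` → no visible change to tracked variables
`print(x, y)` → prints [1, 2, 3] [4, 5, 6]
`x = [1, 2, 3]` → x = [1, 2, 3]
`y = [4, 5, 6]` → y = [4, 5, 6]
`swap_elements(x, y, 0, 0)` → x = [4, 2, 3]; y = [1, 5, 6]
`print(x, y)` → prints [4, 2, 3] [1, 5, 6]

Answer:
[1, 2, 3] [4, 5, 6]
[4, 2, 3] [1, 5, 6]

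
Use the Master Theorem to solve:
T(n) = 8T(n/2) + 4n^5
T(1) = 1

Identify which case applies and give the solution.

a=8, b=2, f(n)=4n^5. log_2(8) = 3. Since c=5 > 3 and the regularity condition holds (8(n/2)^5 = (8/2^5)n^5 with 8/2^5 < 1), Case 3 applies: T(n) = Θ(f(n)) = O(n^5).

Answer: O(n^5) - Case 3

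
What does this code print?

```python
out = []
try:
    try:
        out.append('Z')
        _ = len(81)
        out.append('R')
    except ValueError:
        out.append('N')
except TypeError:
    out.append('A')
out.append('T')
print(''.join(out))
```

Execution trace: 'Z' (inner try body) → 'A' (outer except TypeError) → 'T' (after the try/except). Output: ZAT

Answer: ZAT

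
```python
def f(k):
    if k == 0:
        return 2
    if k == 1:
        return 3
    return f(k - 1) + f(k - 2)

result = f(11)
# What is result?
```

Build up from base cases: f(0)=2, f(1)=3, f(2)=5, f(3)=8, f(4)=13, f(5)=21, f(6)=34, ..., f(11)=377

Answer: 377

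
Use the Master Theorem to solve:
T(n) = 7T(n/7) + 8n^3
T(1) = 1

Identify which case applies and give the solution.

a=7, b=7, f(n)=8n^3. log_7(7) = 1. Since c=3 > 1 and the regularity condition holds (7(n/7)^3 = (7/7^3)n^3 with 7/7^3 < 1), Case 3 applies: T(n) = Θ(f(n)) = O(n^3).

Answer: O(n^3) - Case 3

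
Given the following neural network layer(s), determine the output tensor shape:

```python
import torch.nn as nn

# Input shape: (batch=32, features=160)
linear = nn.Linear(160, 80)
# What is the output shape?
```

Input: (32, 160) -> Output: (32, 80)

Answer: (32, 80)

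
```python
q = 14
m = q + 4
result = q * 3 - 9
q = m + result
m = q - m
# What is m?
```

Trace:
`q = 14` → q = 14
`m = q + 4` → m = 18
`result = q * 3 - 9` → result = 33
`q = m + result` → q = 51
`m = q - m` → m = 33
So m = 33

Answer: 33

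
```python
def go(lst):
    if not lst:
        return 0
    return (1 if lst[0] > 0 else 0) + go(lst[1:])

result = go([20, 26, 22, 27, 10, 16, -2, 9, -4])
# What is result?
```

Count of positive elements in [20, 26, 22, 27, 10, 16, -2, 9, -4] = 7

Answer: 7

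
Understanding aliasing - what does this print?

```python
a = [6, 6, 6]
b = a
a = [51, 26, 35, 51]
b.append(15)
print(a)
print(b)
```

Key concept: rebinding vs mutation: a is rebound to a new list, b still points at the original.
Step by step:
`a = [6, 6, 6]` → a = [6, 6, 6]
`b = a` → b = [6, 6, 6] (same object as a)
`a = [51, 26, 35, 51]` → a = [51, 26, 35, 51]
`b.append(15)` → b = [6, 6, 6, 15]
`print(a)` → prints [51, 26, 35, 51]
`print(b)` → prints [6, 6, 6, 15]

Answer:
[51, 26, 35, 51]
[6, 6, 6, 15]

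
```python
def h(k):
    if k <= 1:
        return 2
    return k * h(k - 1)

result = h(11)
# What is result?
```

h(11) = 11 * 10 * 9 * 8 * 7 * 6 * 5 * 4 * 3 * 2 * 2 = 79833600

Answer: 79833600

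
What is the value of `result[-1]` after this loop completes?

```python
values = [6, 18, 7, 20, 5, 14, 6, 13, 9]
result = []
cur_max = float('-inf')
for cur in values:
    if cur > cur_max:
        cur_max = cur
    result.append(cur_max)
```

Running max ends at 20
`result` takes the values: [] → [6] → [6, 18] → [6, 18, 18] → [6, 18, 18, 20] → [6, 18, 18, 20, 20] → [6, 18, 18, 20, 20, 20] → [6, 18, 18, 20, 20, 20, 20] → [6, 18, 18, 20, 20, 20, 20, 20] → [6, 18, 18, 20, 20, 20, 20, 20, 20]
So `result[-1]` = 20

Answer: 20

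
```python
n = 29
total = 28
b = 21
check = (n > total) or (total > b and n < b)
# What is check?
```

Trace:
`n = 29` → n = 29
`total = 28` → total = 28
`b = 21` → b = 21
`check = (n > total) or (total > b and n < b)` → check = True
So check = True

Answer: True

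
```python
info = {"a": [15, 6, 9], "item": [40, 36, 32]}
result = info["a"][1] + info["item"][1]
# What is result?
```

Trace:
`info = {"a": [15, 6, 9], "item": [40, 36, 32]}` → info = {'a': [15, 6, 9], 'item': [40, 36, 32]}
`result = info["a"][1] + info["item"][1]` → result = 42
So result = 42

Answer: 42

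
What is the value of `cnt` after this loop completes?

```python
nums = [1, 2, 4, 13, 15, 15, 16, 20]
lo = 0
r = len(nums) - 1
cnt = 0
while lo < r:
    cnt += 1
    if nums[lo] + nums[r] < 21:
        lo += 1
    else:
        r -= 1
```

Steps to find pair summing to 21
`cnt` takes the values: 0 → 1 → 2 → 3 → 4 → 5 → 6 → 7

Answer: 7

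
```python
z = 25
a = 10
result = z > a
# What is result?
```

Trace:
`z = 25` → z = 25
`a = 10` → a = 10
`result = z > a` → result = True
So result = True

Answer: True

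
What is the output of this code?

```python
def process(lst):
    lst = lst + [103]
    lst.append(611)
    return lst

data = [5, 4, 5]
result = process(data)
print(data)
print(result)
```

Key concept: rebinding parameter vs mutation.
Step by step:
`data = [5, 4, 5]` → data = [5, 4, 5]
`result = process(data)` → result = [5, 4, 5, 103, 611]
`print(data)` → prints [5, 4, 5]
`print(result)` → prints [5, 4, 5, 103, 611]

Answer:
[5, 4, 5]
[5, 4, 5, 103, 611]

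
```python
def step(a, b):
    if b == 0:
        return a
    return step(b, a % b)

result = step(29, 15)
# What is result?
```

step(29, 15) -> step(15, 14) -> step(14, 1) -> step(1, 0) -> 1

Answer: 1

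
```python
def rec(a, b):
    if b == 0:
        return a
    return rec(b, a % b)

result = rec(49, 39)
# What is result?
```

rec(49, 39) -> rec(39, 10) -> rec(10, 9) -> rec(9, 1) -> rec(1, 0) -> 1

Answer: 1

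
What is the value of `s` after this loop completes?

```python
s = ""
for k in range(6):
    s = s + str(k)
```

Concatenate digits 0 to 5
`s` takes the values: "" → "0" → "01" → "012" → "0123" → "01234" → "012345"

Answer: "012345"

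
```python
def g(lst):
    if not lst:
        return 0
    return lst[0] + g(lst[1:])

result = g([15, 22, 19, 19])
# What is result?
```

15 + 22 + 19 + 19 + 0 = 75

Answer: 75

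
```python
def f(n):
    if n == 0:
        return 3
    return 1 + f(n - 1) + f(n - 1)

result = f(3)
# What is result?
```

f(n) = 1 + 2·f(n-1), f(0)=3. Closed form: (3+1)·2^3 - 1 = 31.

Answer: 31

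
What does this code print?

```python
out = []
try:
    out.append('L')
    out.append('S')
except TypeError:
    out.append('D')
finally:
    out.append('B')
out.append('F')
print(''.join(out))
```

Execution trace: 'L' (try body) → 'S' (try body, no exception) → 'B' (finally) → 'F' (after the try/except). Output: LSBF

Answer: LSBF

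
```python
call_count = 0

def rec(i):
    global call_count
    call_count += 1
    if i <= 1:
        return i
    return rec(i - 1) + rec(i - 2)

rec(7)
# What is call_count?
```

Calls(i) = 1 + Calls(i-1) + Calls(i-2); Calls(0)=Calls(1)=1. For i=7 this gives 41.

Answer: 41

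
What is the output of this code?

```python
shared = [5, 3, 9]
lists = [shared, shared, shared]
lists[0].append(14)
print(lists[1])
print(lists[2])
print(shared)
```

Key concept: list of same reference.
Step by step:
`shared = [5, 3, 9]` → shared = [5, 3, 9]
`lists = [shared, shared, shared]` → lists = [[5, 3, 9], [5, 3, 9], [5, 3, 9]]
`lists[0].append(14)` → shared = [5, 3, 9, 14]; lists = [[5, 3, 9, 14], [5, 3, 9, 14], [5, 3, 9, 14]]
`print(lists[1])` → prints [5, 3, 9, 14]
`print(lists[2])` → prints [5, 3, 9, 14]
`print(shared)` → prints [5, 3, 9, 14]

Answer:
[5, 3, 9, 14]
[5, 3, 9, 14]
[5, 3, 9, 14]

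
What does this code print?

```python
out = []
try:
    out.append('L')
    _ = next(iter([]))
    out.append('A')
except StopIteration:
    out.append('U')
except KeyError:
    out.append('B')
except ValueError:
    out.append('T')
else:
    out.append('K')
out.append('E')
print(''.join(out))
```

Execution trace: 'L' (try body) → 'U' (except StopIteration) → 'E' (after the try/except). Output: LUE

Answer: LUE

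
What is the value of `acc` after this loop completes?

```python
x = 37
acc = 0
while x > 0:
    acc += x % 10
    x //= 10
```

Sum digits of 37
`acc` takes the values: 0 → 7 → 10

Answer: 10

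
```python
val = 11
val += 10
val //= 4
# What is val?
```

Trace:
`val = 11` → val = 11
`val += 10` → val = 21
`val //= 4` → val = 5
So val = 5

Answer: 5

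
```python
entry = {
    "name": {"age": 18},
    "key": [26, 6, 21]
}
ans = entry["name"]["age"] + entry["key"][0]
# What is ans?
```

Trace:
`entry = { ...` → entry = {'name': {'age': 18}, 'key': [26, 6, 21]}
`ans = entry["name"]["age"] + entry["key"][0]` → ans = 44
So ans = 44

Answer: 44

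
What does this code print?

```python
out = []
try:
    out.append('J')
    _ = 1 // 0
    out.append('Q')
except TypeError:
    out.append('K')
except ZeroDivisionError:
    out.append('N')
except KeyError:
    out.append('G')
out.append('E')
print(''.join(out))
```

Execution trace: 'J' (try body) → 'N' (except ZeroDivisionError) → 'E' (after the try/except). Output: JNE

Answer: JNE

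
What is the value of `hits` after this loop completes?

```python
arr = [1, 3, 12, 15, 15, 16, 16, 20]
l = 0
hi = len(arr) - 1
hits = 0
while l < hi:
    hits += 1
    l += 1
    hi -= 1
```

Iterations until pointers meet (list length 8)
`hits` takes the values: 0 → 1 → 2 → 3 → 4

Answer: 4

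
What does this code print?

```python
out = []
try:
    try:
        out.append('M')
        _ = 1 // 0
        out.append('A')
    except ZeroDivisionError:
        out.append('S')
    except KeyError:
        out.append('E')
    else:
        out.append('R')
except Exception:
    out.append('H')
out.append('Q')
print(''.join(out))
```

Execution trace: 'M' (inner try body) → 'S' (inner except ZeroDivisionError) → 'Q' (after the try/except). Output: MSQ

Answer: MSQ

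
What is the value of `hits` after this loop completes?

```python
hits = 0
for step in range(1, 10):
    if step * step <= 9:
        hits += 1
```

Count numbers where step² ≤ 9
`hits` takes the values: 0 → 1 → 2 → 3

Answer: 3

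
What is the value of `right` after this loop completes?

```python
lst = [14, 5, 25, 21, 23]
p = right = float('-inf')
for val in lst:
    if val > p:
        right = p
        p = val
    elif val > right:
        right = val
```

Second largest (with repeats) in [14, 5, 25, 21, 23]
`right` takes the values: -inf → 5 → 14 → 21 → 23

Answer: 23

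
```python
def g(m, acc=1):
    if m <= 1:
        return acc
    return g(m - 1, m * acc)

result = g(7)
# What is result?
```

Accumulator trace (n, acc): (7, 1) -> (6, 7) -> (5, 42) -> (4, 210) -> (3, 840) -> (2, 2520) -> (1, 5040) -> return 5040

Answer: 5040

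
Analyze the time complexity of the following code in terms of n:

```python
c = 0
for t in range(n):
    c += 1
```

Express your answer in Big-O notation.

Each loop level contributes: n. Multiplying the contributions gives O(n).

Answer: O(n)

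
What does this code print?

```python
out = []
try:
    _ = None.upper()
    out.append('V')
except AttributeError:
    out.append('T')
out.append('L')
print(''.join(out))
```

Execution trace: 'T' (except AttributeError) → 'L' (after the try/except). Output: TL

Answer: TL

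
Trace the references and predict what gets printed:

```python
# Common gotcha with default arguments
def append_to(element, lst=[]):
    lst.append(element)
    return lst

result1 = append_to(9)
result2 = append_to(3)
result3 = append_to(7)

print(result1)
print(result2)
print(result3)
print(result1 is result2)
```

Key concept: mutable default argument gotcha.
Step by step:
`result1 = append_to(9)` → result1 = [9]
`result2 = append_to(3)` → result1 = [9, 3] (same object as result2); result2 = [9, 3] (same object as result1)
`result3 = append_to(7)` → result1 = [9, 3, 7] (same object as result2, result3); result2 = [9, 3, 7] (same object as result1, result3); result3 = [9, 3, 7] (same object as result1, result2)
`print(result1)` → prints [9, 3, 7]
`print(result2)` → prints [9, 3, 7]
`print(result3)` → prints [9, 3, 7]
`print(result1 is result2)` → prints True

Answer:
[9, 3, 7]
[9, 3, 7]
[9, 3, 7]
True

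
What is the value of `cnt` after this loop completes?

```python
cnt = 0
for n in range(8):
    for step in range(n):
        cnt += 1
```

Triangle number: 0+1+2+...+7
`cnt` takes the values: 0 → 1 → 2 → 3 → 4 → 5 → 6 → 7 → 8 → 9 → 10 → 11 → 12 → 13 → 14 → 15 → 16 → 17 → 18 → 19 → 20 → 21 → 22 → 23 → 24 → 25 → 26 → 27 → 28

Answer: 28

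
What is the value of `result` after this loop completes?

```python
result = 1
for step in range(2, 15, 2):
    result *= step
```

Product of even numbers 2 to 14
`result` takes the values: 1 → 2 → 8 → 48 → 384 → 3840 → 46080 → 645120

Answer: 645120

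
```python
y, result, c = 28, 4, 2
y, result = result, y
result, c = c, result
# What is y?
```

Trace:
`y, result, c = 28, 4, 2` → y = 28; result = 4; c = 2
`y, result = result, y` → y = 4; result = 28
`result, c = c, result` → result = 2; c = 28
So y = 4

Answer: 4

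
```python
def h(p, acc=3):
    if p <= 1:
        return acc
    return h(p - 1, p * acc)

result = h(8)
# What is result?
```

Accumulator trace (n, acc): (8, 3) -> (7, 24) -> (6, 168) -> (5, 1008) -> (4, 5040) -> (3, 20160) -> (2, 60480) -> (1, 120960) -> return 120960

Answer: 120960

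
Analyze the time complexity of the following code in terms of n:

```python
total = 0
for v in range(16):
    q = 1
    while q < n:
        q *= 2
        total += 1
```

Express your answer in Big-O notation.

Each loop level contributes: 1 × log n. Multiplying the contributions gives O(log n).

Answer: O(log n)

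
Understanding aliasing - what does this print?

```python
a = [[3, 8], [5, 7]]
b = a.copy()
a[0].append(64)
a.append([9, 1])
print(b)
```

Key concept: shallow copy with nested lists.
Step by step:
`a = [[3, 8], [5, 7]]` → a = [[3, 8], [5, 7]]
`b = a.copy()` → b = [[3, 8], [5, 7]]
`a[0].append(64)` → a = [[3, 8, 64], [5, 7]]; b = [[3, 8, 64], [5, 7]]
`a.append([9, 1])` → a = [[3, 8, 64], [5, 7], [9, 1]]
`print(b)` → prints [[3, 8, 64], [5, 7]]

Answer: [[3, 8, 64], [5, 7]]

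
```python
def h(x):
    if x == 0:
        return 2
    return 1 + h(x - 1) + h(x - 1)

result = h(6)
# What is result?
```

h(x) = 1 + 2·h(x-1), h(0)=2. Closed form: (2+1)·2^6 - 1 = 191.

Answer: 191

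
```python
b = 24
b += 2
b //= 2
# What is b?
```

Trace:
`b = 24` → b = 24
`b += 2` → b = 26
`b //= 2` → b = 13
So b = 13

Answer: 13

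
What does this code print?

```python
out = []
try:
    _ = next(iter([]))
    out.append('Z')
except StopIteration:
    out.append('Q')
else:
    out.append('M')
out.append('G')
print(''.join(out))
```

Execution trace: 'Q' (except StopIteration) → 'G' (after the try/except). Output: QG

Answer: QG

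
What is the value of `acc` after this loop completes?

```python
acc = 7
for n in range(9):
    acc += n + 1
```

Start at 7, add 1 to 9 = 52
`acc` takes the values: 7 → 8 → 10 → 13 → 17 → 22 → 28 → 35 → 43 → 52

Answer: 52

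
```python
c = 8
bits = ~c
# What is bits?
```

Trace:
`c = 8` → c = 8
`bits = ~c` → bits = -9
So bits = -9

Answer: -9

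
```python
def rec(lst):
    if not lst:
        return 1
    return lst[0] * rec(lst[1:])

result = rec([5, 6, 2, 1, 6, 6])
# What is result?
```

Product over [5, 6, 2, 1, 6, 6] = 5 * 6 * 2 * 1 * 6 * 6 = 2160

Answer: 2160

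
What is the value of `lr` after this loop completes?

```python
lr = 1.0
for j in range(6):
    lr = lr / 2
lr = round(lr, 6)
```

Halving LR 6 times: 1 / 2^6
`lr` takes the values: 1.0 → 0.5 → 0.25 → 0.125 → 0.0625 → 0.03125 → 0.015625

Answer: 0.015625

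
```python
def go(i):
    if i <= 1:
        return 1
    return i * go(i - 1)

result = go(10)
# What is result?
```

go(10) = 10 * 9 * 8 * 7 * 6 * 5 * 4 * 3 * 2 * 1 = 3628800

Answer: 3628800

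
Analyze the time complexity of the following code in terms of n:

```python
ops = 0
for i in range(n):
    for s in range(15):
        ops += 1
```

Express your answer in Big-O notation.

Each loop level contributes: n × 1. Multiplying the contributions gives O(n).

Answer: O(n)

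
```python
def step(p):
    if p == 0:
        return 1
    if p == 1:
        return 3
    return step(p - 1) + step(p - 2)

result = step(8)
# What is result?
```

Build up from base cases: step(0)=1, step(1)=3, step(2)=4, step(3)=7, step(4)=11, step(5)=18, step(6)=29, ..., step(8)=76

Answer: 76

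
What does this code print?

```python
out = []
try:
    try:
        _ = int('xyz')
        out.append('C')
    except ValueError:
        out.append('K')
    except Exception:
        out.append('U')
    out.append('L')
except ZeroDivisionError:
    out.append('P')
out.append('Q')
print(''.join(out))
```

Execution trace: 'K' (inner except ValueError) → 'L' (try body, no exception) → 'Q' (after the try/except). Output: KLQ

Answer: KLQ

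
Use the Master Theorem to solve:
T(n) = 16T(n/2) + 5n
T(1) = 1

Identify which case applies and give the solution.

a=16, b=2, f(n)=5n. log_2(16) = 4. Since c=1 < 4, Case 1 applies: T(n) = Θ(n^log_b(a)) = O(n^4).

Answer: O(n^4) - Case 1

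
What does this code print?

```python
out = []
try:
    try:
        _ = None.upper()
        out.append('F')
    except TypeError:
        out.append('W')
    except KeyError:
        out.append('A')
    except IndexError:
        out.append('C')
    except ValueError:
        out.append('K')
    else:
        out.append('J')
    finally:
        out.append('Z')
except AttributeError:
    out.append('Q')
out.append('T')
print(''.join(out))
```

Execution trace: 'Z' (finally) → 'Q' (outer except AttributeError) → 'T' (after the try/except). Output: ZQT

Answer: ZQT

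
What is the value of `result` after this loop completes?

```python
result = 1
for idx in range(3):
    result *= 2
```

2^3 = 8
`result` takes the values: 1 → 2 → 4 → 8

Answer: 8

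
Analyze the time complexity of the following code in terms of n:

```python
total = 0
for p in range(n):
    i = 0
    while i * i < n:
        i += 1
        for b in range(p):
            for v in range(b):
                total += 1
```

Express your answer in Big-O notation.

Each loop level contributes: n × √n × n × n. Multiplying the contributions gives O(n^3√n).

Answer: O(n^3√n)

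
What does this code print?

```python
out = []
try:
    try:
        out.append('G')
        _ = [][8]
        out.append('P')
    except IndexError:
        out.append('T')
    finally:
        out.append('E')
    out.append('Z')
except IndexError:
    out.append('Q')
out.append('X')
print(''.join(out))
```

Execution trace: 'G' (inner try body) → 'T' (inner except IndexError) → 'E' (inner finally) → 'Z' (try body, no exception) → 'X' (after the try/except). Output: GTEZX

Answer: GTEZX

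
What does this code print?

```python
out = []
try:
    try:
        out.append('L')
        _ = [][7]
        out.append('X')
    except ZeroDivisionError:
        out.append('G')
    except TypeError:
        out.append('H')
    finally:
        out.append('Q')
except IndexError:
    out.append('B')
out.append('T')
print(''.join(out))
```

Execution trace: 'L' (try body) → 'Q' (finally) → 'B' (outer except IndexError) → 'T' (after the try/except). Output: LQBT

Answer: LQBT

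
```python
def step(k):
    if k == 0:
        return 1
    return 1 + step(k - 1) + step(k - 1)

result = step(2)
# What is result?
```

step(k) = 1 + 2·step(k-1), step(0)=1. Closed form: (1+1)·2^2 - 1 = 7.

Answer: 7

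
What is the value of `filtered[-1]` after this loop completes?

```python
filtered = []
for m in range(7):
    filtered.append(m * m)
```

Last element of squares 0 to 6
`filtered` takes the values: [] → [0] → [0, 1] → [0, 1, 4] → [0, 1, 4, 9] → [0, 1, 4, 9, 16] → [0, 1, 4, 9, 16, 25] → [0, 1, 4, 9, 16, 25, 36]
So `filtered[-1]` = 36

Answer: 36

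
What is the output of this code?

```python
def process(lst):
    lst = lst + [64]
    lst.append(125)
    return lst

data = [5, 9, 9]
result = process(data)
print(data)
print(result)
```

Key concept: rebinding parameter vs mutation.
Step by step:
`data = [5, 9, 9]` → data = [5, 9, 9]
`result = process(data)` → result = [5, 9, 9, 64, 125]
`print(data)` → prints [5, 9, 9]
`print(result)` → prints [5, 9, 9, 64, 125]

Answer:
[5, 9, 9]
[5, 9, 9, 64, 125]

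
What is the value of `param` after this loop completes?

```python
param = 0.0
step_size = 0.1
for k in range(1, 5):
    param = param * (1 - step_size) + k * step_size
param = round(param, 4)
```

Moving average with lr=0.1
`param` takes the values: 0.0 → 0.1 → 0.29 → 0.561 → 0.9049

Answer: 0.9049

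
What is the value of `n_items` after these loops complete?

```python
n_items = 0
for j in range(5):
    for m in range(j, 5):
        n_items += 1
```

Upper triangle: 5 + 4 + ... + 1
`n_items` takes the values: 0 → 1 → 2 → 3 → 4 → 5 → 6 → 7 → 8 → 9 → 10 → 11 → 12 → 13 → 14 → 15

Answer: 15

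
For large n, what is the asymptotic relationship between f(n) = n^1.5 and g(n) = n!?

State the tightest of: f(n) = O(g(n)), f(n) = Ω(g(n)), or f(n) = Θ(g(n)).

n^1.5 vs n!: f(n) = O(g(n)) but not Ω(g(n)) — n! grows strictly faster than n^1.5.

Answer: f(n) = O(g(n)) but not Ω(g(n)) — n! grows strictly faster than n^1.5.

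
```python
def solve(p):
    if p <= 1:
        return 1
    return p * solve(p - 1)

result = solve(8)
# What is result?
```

solve(8) = 8 * 7 * 6 * 5 * 4 * 3 * 2 * 1 = 40320

Answer: 40320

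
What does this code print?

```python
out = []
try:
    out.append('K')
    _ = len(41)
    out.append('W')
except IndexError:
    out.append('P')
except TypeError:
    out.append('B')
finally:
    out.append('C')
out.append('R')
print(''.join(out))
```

Execution trace: 'K' (try body) → 'B' (except TypeError) → 'C' (finally) → 'R' (after the try/except). Output: KBCR

Answer: KBCR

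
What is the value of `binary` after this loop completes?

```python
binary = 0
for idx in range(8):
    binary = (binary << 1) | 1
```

Build 8 consecutive 1-bits: 0b11111111
`binary` takes the values: 0 → 1 → 3 → 7 → 15 → 31 → 63 → 127 → 255

Answer: 255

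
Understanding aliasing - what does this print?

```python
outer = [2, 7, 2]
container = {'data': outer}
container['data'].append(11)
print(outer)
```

Key concept: dict holds reference to list.
Step by step:
`outer = [2, 7, 2]` → outer = [2, 7, 2]
`container = {'data': outer}` → container = {'data': [2, 7, 2]}
`container['data'].append(11)` → outer = [2, 7, 2, 11]; container = {'data': [2, 7, 2, 11]}
`print(outer)` → prints [2, 7, 2, 11]

Answer: [2, 7, 2, 11]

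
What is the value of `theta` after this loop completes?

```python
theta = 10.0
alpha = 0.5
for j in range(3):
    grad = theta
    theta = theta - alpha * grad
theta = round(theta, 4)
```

Gradient descent: w = 10.0 * (1 - 0.5)^3
`theta` takes the values: 10.0 → 5.0 → 2.5 → 1.25

Answer: 1.25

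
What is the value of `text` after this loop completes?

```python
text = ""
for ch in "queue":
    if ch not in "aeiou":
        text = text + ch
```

Remove vowels from 'queue'
`text` takes the values: "" → "q"

Answer: "q"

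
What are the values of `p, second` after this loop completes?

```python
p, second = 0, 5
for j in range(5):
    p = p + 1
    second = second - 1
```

p goes 0→5, second goes 5→0
`p, second` takes the values: (0, 5) → (1, 5) → (1, 4) → (2, 4) → (2, 3) → (3, 3) → (3, 2) → (4, 2) → (4, 1) → (5, 1) → (5, 0)

Answer: 5, 0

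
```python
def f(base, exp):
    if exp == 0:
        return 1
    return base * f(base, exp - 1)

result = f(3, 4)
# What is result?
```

f(3, 4) = 3 * 3 * 3 * 3 = 81

Answer: 81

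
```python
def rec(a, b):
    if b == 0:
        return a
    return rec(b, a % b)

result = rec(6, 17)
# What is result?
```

rec(6, 17) -> rec(17, 6) -> rec(6, 5) -> rec(5, 1) -> rec(1, 0) -> 1

Answer: 1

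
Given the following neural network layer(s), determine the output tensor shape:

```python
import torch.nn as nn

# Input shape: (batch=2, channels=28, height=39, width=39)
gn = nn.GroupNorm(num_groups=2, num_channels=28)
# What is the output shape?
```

Input: (2, 28, 39, 39) -> Output: (2, 28, 39, 39)

Answer: (2, 28, 39, 39)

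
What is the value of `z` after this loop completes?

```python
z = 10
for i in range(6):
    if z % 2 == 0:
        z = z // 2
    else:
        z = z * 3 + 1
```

Collatz-style transformation from 10
`z` takes the values: 10 → 5 → 16 → 8 → 4 → 2 → 1

Answer: 1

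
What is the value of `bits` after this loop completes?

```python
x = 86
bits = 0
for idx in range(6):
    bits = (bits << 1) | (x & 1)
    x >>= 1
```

Reverse lowest 6 bits of 86
`bits` takes the values: 0 → 1 → 3 → 6 → 13 → 26

Answer: 26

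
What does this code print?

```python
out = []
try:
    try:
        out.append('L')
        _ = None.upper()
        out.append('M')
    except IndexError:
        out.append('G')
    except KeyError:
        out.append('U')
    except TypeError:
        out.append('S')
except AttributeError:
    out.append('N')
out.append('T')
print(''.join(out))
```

Execution trace: 'L' (inner try body) → 'N' (outer except AttributeError) → 'T' (after the try/except). Output: LNT

Answer: LNT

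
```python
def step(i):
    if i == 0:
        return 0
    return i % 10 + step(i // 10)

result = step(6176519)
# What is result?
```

Sum of digits of 6176519: 9 + 1 + 5 + 6 + 7 + 1 + 6 = 35

Answer: 35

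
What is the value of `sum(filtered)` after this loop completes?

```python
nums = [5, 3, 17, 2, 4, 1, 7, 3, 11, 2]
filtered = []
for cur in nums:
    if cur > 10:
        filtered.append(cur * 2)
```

Sum of doubled values > 10
`filtered` takes the values: [] → [34] → [34, 22]
So `sum(filtered)` = 56

Answer: 56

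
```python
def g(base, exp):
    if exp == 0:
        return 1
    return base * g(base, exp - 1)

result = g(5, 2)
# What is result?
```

g(5, 2) = 5 * 5 = 25

Answer: 25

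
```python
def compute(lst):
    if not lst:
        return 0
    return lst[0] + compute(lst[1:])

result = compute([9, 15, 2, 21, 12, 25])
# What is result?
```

9 + 15 + 2 + 21 + 12 + 25 + 0 = 84

Answer: 84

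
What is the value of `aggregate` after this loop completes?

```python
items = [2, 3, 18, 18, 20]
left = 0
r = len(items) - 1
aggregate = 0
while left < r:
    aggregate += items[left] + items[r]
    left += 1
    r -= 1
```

Sum of pairs from ends
`aggregate` takes the values: 0 → 22 → 43

Answer: 43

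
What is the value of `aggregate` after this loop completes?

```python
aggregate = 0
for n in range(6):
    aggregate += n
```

Sum of 0 to 5 = 15
`aggregate` takes the values: 0 → 1 → 3 → 6 → 10 → 15

Answer: 15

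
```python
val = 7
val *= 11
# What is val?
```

Trace:
`val = 7` → val = 7
`val *= 11` → val = 77
So val = 77

Answer: 77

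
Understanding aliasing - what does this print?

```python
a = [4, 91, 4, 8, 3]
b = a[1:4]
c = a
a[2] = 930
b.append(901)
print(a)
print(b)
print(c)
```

Key concept: slice vs alias.
Step by step:
`a = [4, 91, 4, 8, 3]` → a = [4, 91, 4, 8, 3]
`b = a[1:4]` → b = [91, 4, 8]
`c = a` → c = [4, 91, 4, 8, 3] (same object as a)
`a[2] = 930` → a = [4, 91, 930, 8, 3] (same object as c); c = [4, 91, 930, 8, 3] (same object as a)
`b.append(901)` → b = [91, 4, 8, 901]
`print(a)` → prints [4, 91, 930, 8, 3]
`print(b)` → prints [91, 4, 8, 901]
`print(c)` → prints [4, 91, 930, 8, 3]

Answer:
[4, 91, 930, 8, 3]
[91, 4, 8, 901]
[4, 91, 930, 8, 3]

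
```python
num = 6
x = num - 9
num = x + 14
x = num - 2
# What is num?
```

Trace:
`num = 6` → num = 6
`x = num - 9` → x = -3
`num = x + 14` → num = 11
`x = num - 2` → x = 9
So num = 11

Answer: 11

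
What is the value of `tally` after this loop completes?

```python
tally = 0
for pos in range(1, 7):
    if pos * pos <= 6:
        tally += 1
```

Count numbers where pos² ≤ 6
`tally` takes the values: 0 → 1 → 2

Answer: 2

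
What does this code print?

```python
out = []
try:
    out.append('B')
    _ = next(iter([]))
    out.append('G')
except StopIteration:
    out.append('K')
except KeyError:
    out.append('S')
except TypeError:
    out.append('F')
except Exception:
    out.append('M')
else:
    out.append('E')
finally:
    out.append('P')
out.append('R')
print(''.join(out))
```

Execution trace: 'B' (try body) → 'K' (except StopIteration) → 'P' (finally) → 'R' (after the try/except). Output: BKPR

Answer: BKPR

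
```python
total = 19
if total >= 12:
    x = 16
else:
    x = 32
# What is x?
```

Trace:
`total = 19` → total = 19
`if total >= 12: ...` → total >= 12 is True → x = 16
So x = 16

Answer: 16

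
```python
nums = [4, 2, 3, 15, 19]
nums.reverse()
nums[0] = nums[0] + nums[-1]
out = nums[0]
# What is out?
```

Trace:
`nums = [4, 2, 3, 15, 19]` → nums = [4, 2, 3, 15, 19]
`nums.reverse()` → nums = [19, 15, 3, 2, 4]
`nums[0] = nums[0] + nums[-1]` → nums = [23, 15, 3, 2, 4]
`out = nums[0]` → out = 23
So out = 23

Answer: 23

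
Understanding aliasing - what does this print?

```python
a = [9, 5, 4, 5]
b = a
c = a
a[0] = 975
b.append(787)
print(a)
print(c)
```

Key concept: multiple aliases.
Step by step:
`a = [9, 5, 4, 5]` → a = [9, 5, 4, 5]
`b = a` → b = [9, 5, 4, 5] (same object as a)
`c = a` → c = [9, 5, 4, 5] (same object as a, b)
`a[0] = 975` → a = [975, 5, 4, 5] (same object as b, c); b = [975, 5, 4, 5] (same object as a, c); c = [975, 5, 4, 5] (same object as a, b)
`b.append(787)` → a = [975, 5, 4, 5, 787] (same object as b, c); b = [975, 5, 4, 5, 787] (same object as a, c); c = [975, 5, 4, 5, 787] (same object as a, b)
`print(a)` → prints [975, 5, 4, 5, 787]
`print(c)` → prints [975, 5, 4, 5, 787]

Answer:
[975, 5, 4, 5, 787]
[975, 5, 4, 5, 787]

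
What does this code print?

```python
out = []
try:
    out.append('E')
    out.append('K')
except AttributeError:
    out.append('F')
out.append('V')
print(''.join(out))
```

Execution trace: 'E' (try body) → 'K' (try body, no exception) → 'V' (after the try/except). Output: EKV

Answer: EKV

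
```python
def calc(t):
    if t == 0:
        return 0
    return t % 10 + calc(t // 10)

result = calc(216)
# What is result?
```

Sum of digits of 216: 6 + 1 + 2 = 9

Answer: 9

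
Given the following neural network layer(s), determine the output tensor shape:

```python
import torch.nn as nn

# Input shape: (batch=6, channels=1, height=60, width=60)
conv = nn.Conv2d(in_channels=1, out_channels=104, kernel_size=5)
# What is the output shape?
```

Input: (6, 1, 60, 60) -> Output: (6, 104, 56, 56)

Answer: (6, 104, 56, 56)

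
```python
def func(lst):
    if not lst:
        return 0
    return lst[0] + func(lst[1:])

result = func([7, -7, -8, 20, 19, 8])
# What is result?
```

7 + (-7) + (-8) + 20 + 19 + 8 + 0 = 39

Answer: 39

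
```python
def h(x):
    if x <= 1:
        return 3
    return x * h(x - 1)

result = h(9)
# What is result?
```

h(9) = 9 * 8 * 7 * 6 * 5 * 4 * 3 * 2 * 3 = 1088640

Answer: 1088640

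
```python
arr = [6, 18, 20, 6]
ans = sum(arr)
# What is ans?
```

Trace:
`arr = [6, 18, 20, 6]` → arr = [6, 18, 20, 6]
`ans = sum(arr)` → ans = 50
So ans = 50

Answer: 50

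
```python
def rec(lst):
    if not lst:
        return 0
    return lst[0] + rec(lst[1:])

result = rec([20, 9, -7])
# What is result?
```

20 + 9 + (-7) + 0 = 22

Answer: 22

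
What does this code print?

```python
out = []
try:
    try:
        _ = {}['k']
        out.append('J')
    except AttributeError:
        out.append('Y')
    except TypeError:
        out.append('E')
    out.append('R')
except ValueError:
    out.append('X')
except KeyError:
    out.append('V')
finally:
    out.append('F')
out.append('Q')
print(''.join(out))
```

Execution trace: 'V' (except KeyError) → 'F' (finally) → 'Q' (after the try/except). Output: VFQ

Answer: VFQ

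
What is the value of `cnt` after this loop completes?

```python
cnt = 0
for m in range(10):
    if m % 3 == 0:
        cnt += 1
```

Count numbers divisible by 3 in range(10)
`cnt` takes the values: 0 → 1 → 2 → 3 → 4

Answer: 4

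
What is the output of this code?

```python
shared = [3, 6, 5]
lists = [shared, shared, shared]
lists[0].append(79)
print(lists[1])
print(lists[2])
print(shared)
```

Key concept: list of same reference.
Step by step:
`shared = [3, 6, 5]` → shared = [3, 6, 5]
`lists = [shared, shared, shared]` → lists = [[3, 6, 5], [3, 6, 5], [3, 6, 5]]
`lists[0].append(79)` → shared = [3, 6, 5, 79]; lists = [[3, 6, 5, 79], [3, 6, 5, 79], [3, 6, 5, 79]]
`print(lists[1])` → prints [3, 6, 5, 79]
`print(lists[2])` → prints [3, 6, 5, 79]
`print(shared)` → prints [3, 6, 5, 79]

Answer:
[3, 6, 5, 79]
[3, 6, 5, 79]
[3, 6, 5, 79]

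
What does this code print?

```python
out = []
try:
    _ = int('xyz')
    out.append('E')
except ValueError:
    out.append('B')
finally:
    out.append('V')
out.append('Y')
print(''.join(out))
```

Execution trace: 'B' (except ValueError) → 'V' (finally) → 'Y' (after the try/except). Output: BVY

Answer: BVY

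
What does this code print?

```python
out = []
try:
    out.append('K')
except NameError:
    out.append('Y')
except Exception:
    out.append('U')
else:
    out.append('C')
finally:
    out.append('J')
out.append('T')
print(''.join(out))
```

Execution trace: 'K' (try body, no exception) → 'C' (else) → 'J' (finally) → 'T' (after the try/except). Output: KCJT

Answer: KCJT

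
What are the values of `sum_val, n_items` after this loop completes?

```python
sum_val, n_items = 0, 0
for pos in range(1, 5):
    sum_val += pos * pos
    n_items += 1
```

Sum of squares and count
`sum_val, n_items` takes the values: (0, 0) → (1, 0) → (1, 1) → (5, 1) → (5, 2) → (14, 2) → (14, 3) → (30, 3) → (30, 4)

Answer: 30, 4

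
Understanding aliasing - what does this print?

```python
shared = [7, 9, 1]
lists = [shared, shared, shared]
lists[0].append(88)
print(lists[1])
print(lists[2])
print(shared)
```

Key concept: list of same reference.
Step by step:
`shared = [7, 9, 1]` → shared = [7, 9, 1]
`lists = [shared, shared, shared]` → lists = [[7, 9, 1], [7, 9, 1], [7, 9, 1]]
`lists[0].append(88)` → shared = [7, 9, 1, 88]; lists = [[7, 9, 1, 88], [7, 9, 1, 88], [7, 9, 1, 88]]
`print(lists[1])` → prints [7, 9, 1, 88]
`print(lists[2])` → prints [7, 9, 1, 88]
`print(shared)` → prints [7, 9, 1, 88]

Answer:
[7, 9, 1, 88]
[7, 9, 1, 88]
[7, 9, 1, 88]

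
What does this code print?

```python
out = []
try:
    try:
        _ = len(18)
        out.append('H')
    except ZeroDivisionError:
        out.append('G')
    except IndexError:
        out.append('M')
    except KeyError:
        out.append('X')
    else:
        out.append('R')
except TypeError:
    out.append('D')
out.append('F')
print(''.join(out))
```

Execution trace: 'D' (outer except TypeError) → 'F' (after the try/except). Output: DF

Answer: DF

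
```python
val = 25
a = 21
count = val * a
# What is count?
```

Trace:
`val = 25` → val = 25
`a = 21` → a = 21
`count = val * a` → count = 525
So count = 525

Answer: 525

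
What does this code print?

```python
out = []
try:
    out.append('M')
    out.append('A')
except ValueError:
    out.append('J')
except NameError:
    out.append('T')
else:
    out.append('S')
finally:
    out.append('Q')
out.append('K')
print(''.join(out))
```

Execution trace: 'M' (try body) → 'A' (try body, no exception) → 'S' (else) → 'Q' (finally) → 'K' (after the try/except). Output: MASQK

Answer: MASQK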